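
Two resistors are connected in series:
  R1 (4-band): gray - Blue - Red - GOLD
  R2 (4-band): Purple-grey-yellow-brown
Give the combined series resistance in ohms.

788600 Ω

R1: grey, blue → 86; red ×10^2 → 8600 Ω.
R2: violet, grey → 78; yellow ×10^4 → 780000 Ω.
Series: 8600 + 780000 = 788600 Ω.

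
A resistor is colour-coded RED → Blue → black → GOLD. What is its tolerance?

±5%

The last band, gold, is the tolerance band.
Gold corresponds to ±5%.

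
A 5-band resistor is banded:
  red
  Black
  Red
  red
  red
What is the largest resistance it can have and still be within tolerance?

20604 Ω

Red → 2 (first significant figure)
Black → 0 (second significant figure)
Red → 2 (third significant figure)
Red → ×10^2 multiplier
Red → ±2% tolerance
202 × 100 = 20200 Ω
Largest = 20200 × (1 + 2/100) = 20604 Ω.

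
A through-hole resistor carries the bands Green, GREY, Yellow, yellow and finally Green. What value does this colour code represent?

5840000 Ω

Green → 5 (first significant figure)
Grey → 8 (second significant figure)
Yellow → 4 (third significant figure)
Yellow → ×10^4 multiplier
584 × 10000 = 5840000 Ω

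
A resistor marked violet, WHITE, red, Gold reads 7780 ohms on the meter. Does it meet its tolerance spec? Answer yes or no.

Violet → 7 (first significant figure)
White → 9 (second significant figure)
Red → ×10^2 multiplier
Gold → ±5% tolerance
79 × 100 = 7900 Ω
Allowed range: 7505 Ω to 8295 Ω.
7780 ohms lies inside that range.

yes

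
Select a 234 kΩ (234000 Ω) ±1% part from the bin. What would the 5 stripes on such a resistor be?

234000 Ω = 234 × 10^3.
2 → red
3 → orange
4 → yellow
Multiplier 10^3 → orange.
±1% tolerance → brown.

red, orange, yellow, orange, brown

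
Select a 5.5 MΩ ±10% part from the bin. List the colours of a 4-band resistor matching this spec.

green, green, green, silver

5500000 Ω = 55 × 10^5.
5 → green
5 → green
Multiplier 10^5 → green.
±10% tolerance → silver.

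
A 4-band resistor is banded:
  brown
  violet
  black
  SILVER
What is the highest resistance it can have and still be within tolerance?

Brown → 1 (first significant figure)
Violet → 7 (second significant figure)
Black → ×1 multiplier
Silver → ±10% tolerance
17 × 1 = 17 Ω
Highest = 17 × (1 + 10/100) = 18.7 Ω.

18.7 Ω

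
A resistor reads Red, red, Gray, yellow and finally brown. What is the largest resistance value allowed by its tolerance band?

2302800 Ω

Red → 2 (first significant figure)
Red → 2 (second significant figure)
Grey → 8 (third significant figure)
Yellow → ×10^4 multiplier
Brown → ±1% tolerance
228 × 10000 = 2280000 Ω
Largest = 2280000 × (1 + 1/100) = 2302800 Ω.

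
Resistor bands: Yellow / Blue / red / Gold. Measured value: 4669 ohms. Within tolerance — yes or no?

yes

Yellow → 4 (first significant figure)
Blue → 6 (second significant figure)
Red → ×10^2 multiplier
Gold → ±5% tolerance
46 × 100 = 4600 Ω
Allowed range: 4370 Ω to 4830 Ω.
4669 ohms lies inside that range.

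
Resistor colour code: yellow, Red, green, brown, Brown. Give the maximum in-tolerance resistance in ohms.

Yellow → 4 (first significant figure)
Red → 2 (second significant figure)
Green → 5 (third significant figure)
Brown → ×10 multiplier
Brown → ±1% tolerance
425 × 10 = 4250 Ω
Maximum = 4250 × (1 + 1/100) = 4292.5 Ω.

4292.5 Ω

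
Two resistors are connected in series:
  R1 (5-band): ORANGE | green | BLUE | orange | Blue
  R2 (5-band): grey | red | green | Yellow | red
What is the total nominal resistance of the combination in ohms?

8606000 Ω

R1: orange, green, blue → 356; orange ×10^3 → 356000 Ω.
R2: grey, red, green → 825; yellow ×10^4 → 8250000 Ω.
Series: 356000 + 8250000 = 8606000 Ω.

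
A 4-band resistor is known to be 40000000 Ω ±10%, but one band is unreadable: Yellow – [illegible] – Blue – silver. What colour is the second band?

black

40000000 Ω = 40 × 10^6.
The second band gives digit 0 of the significand, and 0 is black.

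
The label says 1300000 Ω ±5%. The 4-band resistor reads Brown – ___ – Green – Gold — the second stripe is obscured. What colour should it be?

1300000 Ω = 13 × 10^5.
The second band gives digit 3 of the significand, and 3 is orange.

orange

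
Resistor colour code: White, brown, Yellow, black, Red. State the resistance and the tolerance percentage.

White → 9 (first significant figure)
Brown → 1 (second significant figure)
Yellow → 4 (third significant figure)
Black → ×1 multiplier
Red → ±2% tolerance
914 × 1 = 914 Ω

914 Ω ±2%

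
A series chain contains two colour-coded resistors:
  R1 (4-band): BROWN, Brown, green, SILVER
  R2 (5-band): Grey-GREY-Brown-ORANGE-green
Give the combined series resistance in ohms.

R1: brown, brown → 11; green ×10^5 → 1100000 Ω.
R2: grey, grey, brown → 881; orange ×10^3 → 881000 Ω.
Series: 1100000 + 881000 = 1981000 Ω.

1981000 Ω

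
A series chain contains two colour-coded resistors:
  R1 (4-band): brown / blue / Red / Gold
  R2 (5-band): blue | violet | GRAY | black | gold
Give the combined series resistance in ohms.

2278 Ω

R1: brown, blue → 16; red ×10^2 → 1600 Ω.
R2: blue, violet, grey → 678; black ×1 → 678 Ω.
Series: 1600 + 678 = 2278 Ω.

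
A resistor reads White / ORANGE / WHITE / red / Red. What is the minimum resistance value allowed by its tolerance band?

92022 Ω

White → 9 (first significant figure)
Orange → 3 (second significant figure)
White → 9 (third significant figure)
Red → ×10^2 multiplier
Red → ±2% tolerance
939 × 100 = 93900 Ω
Minimum = 93900 × (1 − 2/100) = 92022 Ω.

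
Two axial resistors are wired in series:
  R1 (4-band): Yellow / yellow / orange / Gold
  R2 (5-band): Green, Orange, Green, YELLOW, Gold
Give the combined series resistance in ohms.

5394000 Ω

R1: yellow, yellow → 44; orange ×10^3 → 44000 Ω.
R2: green, orange, green → 535; yellow ×10^4 → 5350000 Ω.
Series: 44000 + 5350000 = 5394000 Ω.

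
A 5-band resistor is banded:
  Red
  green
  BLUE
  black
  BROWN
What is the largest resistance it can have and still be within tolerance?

258.56 Ω

Red → 2 (first significant figure)
Green → 5 (second significant figure)
Blue → 6 (third significant figure)
Black → ×1 multiplier
Brown → ±1% tolerance
256 × 1 = 256 Ω
Largest = 256 × (1 + 1/100) = 258.56 Ω.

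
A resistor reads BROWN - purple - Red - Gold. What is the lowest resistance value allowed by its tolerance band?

1615 Ω

Brown → 1 (first significant figure)
Violet → 7 (second significant figure)
Red → ×10^2 multiplier
Gold → ±5% tolerance
17 × 100 = 1700 Ω
Lowest = 1700 × (1 − 5/100) = 1615 Ω.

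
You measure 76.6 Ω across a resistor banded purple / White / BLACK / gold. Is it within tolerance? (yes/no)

yes

Violet → 7 (first significant figure)
White → 9 (second significant figure)
Black → ×1 multiplier
Gold → ±5% tolerance
79 × 1 = 79 Ω
Allowed range: 75.05 Ω to 82.95 Ω.
76.6 Ω lies inside that range.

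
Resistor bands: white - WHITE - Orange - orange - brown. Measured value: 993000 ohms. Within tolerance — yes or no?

White → 9 (first significant figure)
White → 9 (second significant figure)
Orange → 3 (third significant figure)
Orange → ×10^3 multiplier
Brown → ±1% tolerance
993 × 1000 = 993000 Ω
Allowed range: 983070 Ω to 1002930 Ω.
993000 ohms lies inside that range.

yes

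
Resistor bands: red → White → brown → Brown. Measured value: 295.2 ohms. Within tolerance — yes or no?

Red → 2 (first significant figure)
White → 9 (second significant figure)
Brown → ×10 multiplier
Brown → ±1% tolerance
29 × 10 = 290 Ω
Allowed range: 287.1 Ω to 292.9 Ω.
295.2 ohms lies outside that range.

no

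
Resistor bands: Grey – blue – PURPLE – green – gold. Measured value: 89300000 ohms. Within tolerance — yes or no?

yes

Grey → 8 (first significant figure)
Blue → 6 (second significant figure)
Violet → 7 (third significant figure)
Green → ×10^5 multiplier
Gold → ±5% tolerance
867 × 100000 = 86700000 Ω
Allowed range: 82365000 Ω to 91035000 Ω.
89300000 ohms lies inside that range.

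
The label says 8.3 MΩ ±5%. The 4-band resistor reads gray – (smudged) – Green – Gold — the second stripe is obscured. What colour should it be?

8300000 Ω = 83 × 10^5.
The second band gives digit 3 of the significand, and 3 is orange.

orange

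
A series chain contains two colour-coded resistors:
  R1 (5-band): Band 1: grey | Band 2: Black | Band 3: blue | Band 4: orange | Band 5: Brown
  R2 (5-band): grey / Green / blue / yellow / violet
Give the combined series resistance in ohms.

9366000 Ω

R1: grey, black, blue → 806; orange ×10^3 → 806000 Ω.
R2: grey, green, blue → 856; yellow ×10^4 → 8560000 Ω.
Series: 806000 + 8560000 = 9366000 Ω.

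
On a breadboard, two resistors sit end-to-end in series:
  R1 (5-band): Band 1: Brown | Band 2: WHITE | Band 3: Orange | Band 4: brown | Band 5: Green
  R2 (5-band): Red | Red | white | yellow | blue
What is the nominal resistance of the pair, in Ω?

2291930 Ω

R1: brown, white, orange → 193; brown ×10 → 1930 Ω.
R2: red, red, white → 229; yellow ×10^4 → 2290000 Ω.
Series: 1930 + 2290000 = 2291930 Ω.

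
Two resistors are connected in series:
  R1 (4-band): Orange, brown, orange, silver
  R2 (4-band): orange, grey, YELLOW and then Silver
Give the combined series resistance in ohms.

411000 Ω

R1: orange, brown → 31; orange ×10^3 → 31000 Ω.
R2: orange, grey → 38; yellow ×10^4 → 380000 Ω.
Series: 31000 + 380000 = 411000 Ω.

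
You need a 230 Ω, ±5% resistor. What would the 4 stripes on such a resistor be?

red, orange, brown, gold

230 Ω = 23 × 10^1.
2 → red
3 → orange
Multiplier 10^1 → brown.
±5% tolerance → gold.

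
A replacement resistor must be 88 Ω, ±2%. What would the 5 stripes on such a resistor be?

grey, grey, black, gold, red

88 Ω = 880 × 10^-1.
8 → grey
8 → grey
0 → black
Multiplier 10^-1 → gold.
±2% tolerance → red.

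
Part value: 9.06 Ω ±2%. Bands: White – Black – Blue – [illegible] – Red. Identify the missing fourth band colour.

9.06 Ω = 906 × 10^-2.
The fourth band is the multiplier, 10^-2, which is silver.

silver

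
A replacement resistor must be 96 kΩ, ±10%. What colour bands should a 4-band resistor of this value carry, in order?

96000 Ω = 96 × 10^3.
9 → white
6 → blue
Multiplier 10^3 → orange.
±10% tolerance → silver.

white, blue, orange, silver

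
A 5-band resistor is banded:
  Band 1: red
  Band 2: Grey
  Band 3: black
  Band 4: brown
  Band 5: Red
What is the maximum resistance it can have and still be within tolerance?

Red → 2 (first significant figure)
Grey → 8 (second significant figure)
Black → 0 (third significant figure)
Brown → ×10 multiplier
Red → ±2% tolerance
280 × 10 = 2800 Ω
Maximum = 2800 × (1 + 2/100) = 2856 Ω.

2856 Ω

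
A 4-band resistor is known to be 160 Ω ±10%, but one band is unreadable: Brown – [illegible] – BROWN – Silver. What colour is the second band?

blue

160 Ω = 16 × 10^1.
The second band gives digit 6 of the significand, and 6 is blue.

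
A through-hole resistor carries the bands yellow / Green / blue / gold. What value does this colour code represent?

45000000 Ω

Yellow → 4 (first significant figure)
Green → 5 (second significant figure)
Blue → ×10^6 multiplier
45 × 1000000 = 45000000 Ω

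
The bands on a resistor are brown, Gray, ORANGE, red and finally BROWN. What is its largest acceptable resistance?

18483 Ω

Brown → 1 (first significant figure)
Grey → 8 (second significant figure)
Orange → 3 (third significant figure)
Red → ×10^2 multiplier
Brown → ±1% tolerance
183 × 100 = 18300 Ω
Largest = 18300 × (1 + 1/100) = 18483 Ω.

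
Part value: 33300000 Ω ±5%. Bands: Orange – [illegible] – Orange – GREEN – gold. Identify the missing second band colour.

orange

33300000 Ω = 333 × 10^5.
The second band gives digit 3 of the significand, and 3 is orange.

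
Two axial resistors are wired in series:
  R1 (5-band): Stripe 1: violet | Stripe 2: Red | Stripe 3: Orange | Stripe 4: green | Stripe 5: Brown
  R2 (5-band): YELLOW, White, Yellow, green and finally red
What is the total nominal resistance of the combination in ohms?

121700000 Ω

R1: violet, red, orange → 723; green ×10^5 → 72300000 Ω.
R2: yellow, white, yellow → 494; green ×10^5 → 49400000 Ω.
Series: 72300000 + 49400000 = 121700000 Ω.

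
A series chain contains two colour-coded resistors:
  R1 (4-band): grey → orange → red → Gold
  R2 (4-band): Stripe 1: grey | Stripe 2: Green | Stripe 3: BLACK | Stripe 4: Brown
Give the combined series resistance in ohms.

R1: grey, orange → 83; red ×10^2 → 8300 Ω.
R2: grey, green → 85; black ×1 → 85 Ω.
Series: 8300 + 85 = 8385 Ω.

8385 Ω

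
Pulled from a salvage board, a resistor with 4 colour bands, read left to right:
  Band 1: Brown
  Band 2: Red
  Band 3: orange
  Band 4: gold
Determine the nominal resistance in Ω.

Brown → 1 (first significant figure)
Red → 2 (second significant figure)
Orange → ×10^3 multiplier
12 × 1000 = 12000 Ω

12000 Ω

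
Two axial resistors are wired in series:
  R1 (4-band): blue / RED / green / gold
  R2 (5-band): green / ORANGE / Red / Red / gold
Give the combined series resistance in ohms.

6253200 Ω

R1: blue, red → 62; green ×10^5 → 6200000 Ω.
R2: green, orange, red → 532; red ×10^2 → 53200 Ω.
Series: 6200000 + 53200 = 6253200 Ω.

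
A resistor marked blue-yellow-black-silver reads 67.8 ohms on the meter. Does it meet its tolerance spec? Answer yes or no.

Blue → 6 (first significant figure)
Yellow → 4 (second significant figure)
Black → ×1 multiplier
Silver → ±10% tolerance
64 × 1 = 64 Ω
Allowed range: 57.6 Ω to 70.4 Ω.
67.8 ohms lies inside that range.

yes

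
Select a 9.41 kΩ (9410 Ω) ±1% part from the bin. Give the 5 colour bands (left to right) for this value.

white, yellow, brown, brown, brown

9410 Ω = 941 × 10^1.
9 → white
4 → yellow
1 → brown
Multiplier 10^1 → brown.
±1% tolerance → brown.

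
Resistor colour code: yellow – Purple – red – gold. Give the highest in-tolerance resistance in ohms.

4935 Ω

Yellow → 4 (first significant figure)
Violet → 7 (second significant figure)
Red → ×10^2 multiplier
Gold → ±5% tolerance
47 × 100 = 4700 Ω
Highest = 4700 × (1 + 5/100) = 4935 Ω.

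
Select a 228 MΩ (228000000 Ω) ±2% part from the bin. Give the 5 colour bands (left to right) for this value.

red, red, grey, blue, red

228000000 Ω = 228 × 10^6.
2 → red
2 → red
8 → grey
Multiplier 10^6 → blue.
±2% tolerance → red.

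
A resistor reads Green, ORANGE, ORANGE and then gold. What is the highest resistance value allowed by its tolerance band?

55650 Ω

Green → 5 (first significant figure)
Orange → 3 (second significant figure)
Orange → ×10^3 multiplier
Gold → ±5% tolerance
53 × 1000 = 53000 Ω
Highest = 53000 × (1 + 5/100) = 55650 Ω.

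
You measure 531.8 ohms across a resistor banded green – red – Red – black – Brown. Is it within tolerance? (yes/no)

no

Green → 5 (first significant figure)
Red → 2 (second significant figure)
Red → 2 (third significant figure)
Black → ×1 multiplier
Brown → ±1% tolerance
522 × 1 = 522 Ω
Allowed range: 516.78 Ω to 527.22 Ω.
531.8 ohms lies outside that range.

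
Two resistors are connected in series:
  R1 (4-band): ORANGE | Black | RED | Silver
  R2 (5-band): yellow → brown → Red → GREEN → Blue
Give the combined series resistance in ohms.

41203000 Ω

R1: orange, black → 30; red ×10^2 → 3000 Ω.
R2: yellow, brown, red → 412; green ×10^5 → 41200000 Ω.
Series: 3000 + 41200000 = 41203000 Ω.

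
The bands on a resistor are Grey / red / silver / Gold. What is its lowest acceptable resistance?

Grey → 8 (first significant figure)
Red → 2 (second significant figure)
Silver → ×0.01 multiplier
Gold → ±5% tolerance
82 × 0.01 = 0.82 Ω
Lowest = 0.82 × (1 − 5/100) = 0.779 Ω.

0.779 Ω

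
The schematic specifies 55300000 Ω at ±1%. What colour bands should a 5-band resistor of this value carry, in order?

55300000 Ω = 553 × 10^5.
5 → green
5 → green
3 → orange
Multiplier 10^5 → green.
±1% tolerance → brown.

green, green, orange, green, brown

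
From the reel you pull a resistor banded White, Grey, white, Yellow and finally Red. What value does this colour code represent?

9890000 Ω

White → 9 (first significant figure)
Grey → 8 (second significant figure)
White → 9 (third significant figure)
Yellow → ×10^4 multiplier
989 × 10000 = 9890000 Ω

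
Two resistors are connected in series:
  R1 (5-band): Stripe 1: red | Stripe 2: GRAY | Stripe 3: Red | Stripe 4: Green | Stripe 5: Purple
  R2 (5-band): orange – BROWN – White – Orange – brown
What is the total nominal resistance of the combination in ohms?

R1: red, grey, red → 282; green ×10^5 → 28200000 Ω.
R2: orange, brown, white → 319; orange ×10^3 → 319000 Ω.
Series: 28200000 + 319000 = 28519000 Ω.

28519000 Ω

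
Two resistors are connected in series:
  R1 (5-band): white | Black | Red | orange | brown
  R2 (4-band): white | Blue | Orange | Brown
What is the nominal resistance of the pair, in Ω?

R1: white, black, red → 902; orange ×10^3 → 902000 Ω.
R2: white, blue → 96; orange ×10^3 → 96000 Ω.
Series: 902000 + 96000 = 998000 Ω.

998000 Ω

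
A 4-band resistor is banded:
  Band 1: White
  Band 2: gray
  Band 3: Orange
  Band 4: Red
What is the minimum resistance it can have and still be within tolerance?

White → 9 (first significant figure)
Grey → 8 (second significant figure)
Orange → ×10^3 multiplier
Red → ±2% tolerance
98 × 1000 = 98000 Ω
Minimum = 98000 × (1 − 2/100) = 96040 Ω.

96040 Ω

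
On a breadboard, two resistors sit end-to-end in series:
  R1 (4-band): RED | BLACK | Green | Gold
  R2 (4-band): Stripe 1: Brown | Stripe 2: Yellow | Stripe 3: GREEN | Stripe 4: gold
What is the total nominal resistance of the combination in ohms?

3400000 Ω

R1: red, black → 20; green ×10^5 → 2000000 Ω.
R2: brown, yellow → 14; green ×10^5 → 1400000 Ω.
Series: 2000000 + 1400000 = 3400000 Ω.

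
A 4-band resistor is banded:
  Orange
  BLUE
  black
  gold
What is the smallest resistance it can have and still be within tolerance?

34.2 Ω

Orange → 3 (first significant figure)
Blue → 6 (second significant figure)
Black → ×1 multiplier
Gold → ±5% tolerance
36 × 1 = 36 Ω
Smallest = 36 × (1 − 5/100) = 34.2 Ω.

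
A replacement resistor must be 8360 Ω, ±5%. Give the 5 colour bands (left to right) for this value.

grey, orange, blue, brown, gold

8360 Ω = 836 × 10^1.
8 → grey
3 → orange
6 → blue
Multiplier 10^1 → brown.
±5% tolerance → gold.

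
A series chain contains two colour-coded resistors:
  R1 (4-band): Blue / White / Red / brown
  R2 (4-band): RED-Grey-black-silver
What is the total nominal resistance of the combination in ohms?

R1: blue, white → 69; red ×10^2 → 6900 Ω.
R2: red, grey → 28; black ×1 → 28 Ω.
Series: 6900 + 28 = 6928 Ω.

6928 Ω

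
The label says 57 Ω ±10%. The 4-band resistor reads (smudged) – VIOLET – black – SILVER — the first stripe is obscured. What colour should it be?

green

57 Ω = 57 × 10^0.
The first band gives digit 5 of the significand, and 5 is green.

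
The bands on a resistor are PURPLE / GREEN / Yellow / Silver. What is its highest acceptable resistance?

825000 Ω

Violet → 7 (first significant figure)
Green → 5 (second significant figure)
Yellow → ×10^4 multiplier
Silver → ±10% tolerance
75 × 10000 = 750000 Ω
Highest = 750000 × (1 + 10/100) = 825000 Ω.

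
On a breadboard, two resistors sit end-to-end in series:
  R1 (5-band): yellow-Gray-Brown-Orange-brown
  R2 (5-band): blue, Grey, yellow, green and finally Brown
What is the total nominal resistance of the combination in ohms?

R1: yellow, grey, brown → 481; orange ×10^3 → 481000 Ω.
R2: blue, grey, yellow → 684; green ×10^5 → 68400000 Ω.
Series: 481000 + 68400000 = 68881000 Ω.

68881000 Ω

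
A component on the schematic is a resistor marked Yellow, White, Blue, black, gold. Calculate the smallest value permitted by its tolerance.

471.2 Ω

Yellow → 4 (first significant figure)
White → 9 (second significant figure)
Blue → 6 (third significant figure)
Black → ×1 multiplier
Gold → ±5% tolerance
496 × 1 = 496 Ω
Smallest = 496 × (1 − 5/100) = 471.2 Ω.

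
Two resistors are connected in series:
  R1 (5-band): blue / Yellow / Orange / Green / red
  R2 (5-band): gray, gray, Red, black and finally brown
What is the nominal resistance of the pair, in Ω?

64300882 Ω

R1: blue, yellow, orange → 643; green ×10^5 → 64300000 Ω.
R2: grey, grey, red → 882; black ×1 → 882 Ω.
Series: 64300000 + 882 = 64300882 Ω.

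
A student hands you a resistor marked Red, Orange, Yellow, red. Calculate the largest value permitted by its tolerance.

Red → 2 (first significant figure)
Orange → 3 (second significant figure)
Yellow → ×10^4 multiplier
Red → ±2% tolerance
23 × 10000 = 230000 Ω
Largest = 230000 × (1 + 2/100) = 234600 Ω.

234600 Ω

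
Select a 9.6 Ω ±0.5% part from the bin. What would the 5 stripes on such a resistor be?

9.6 Ω = 960 × 10^-2.
9 → white
6 → blue
0 → black
Multiplier 10^-2 → silver.
±0.5% tolerance → green.

white, blue, black, silver, green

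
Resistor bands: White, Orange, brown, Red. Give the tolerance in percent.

The last band, red, is the tolerance band.
Red corresponds to ±2%.

±2%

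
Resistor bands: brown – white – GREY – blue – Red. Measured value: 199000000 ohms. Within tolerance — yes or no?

yes

Brown → 1 (first significant figure)
White → 9 (second significant figure)
Grey → 8 (third significant figure)
Blue → ×10^6 multiplier
Red → ±2% tolerance
198 × 1000000 = 198000000 Ω
Allowed range: 194040000 Ω to 201960000 Ω.
199000000 ohms lies inside that range.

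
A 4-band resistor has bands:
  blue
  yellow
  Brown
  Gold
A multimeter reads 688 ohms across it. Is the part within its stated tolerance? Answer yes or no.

Blue → 6 (first significant figure)
Yellow → 4 (second significant figure)
Brown → ×10 multiplier
Gold → ±5% tolerance
64 × 10 = 640 Ω
Allowed range: 608 Ω to 672 Ω.
688 ohms lies outside that range.

no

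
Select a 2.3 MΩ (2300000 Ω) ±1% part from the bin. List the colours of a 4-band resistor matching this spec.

red, orange, green, brown

2300000 Ω = 23 × 10^5.
2 → red
3 → orange
Multiplier 10^5 → green.
±1% tolerance → brown.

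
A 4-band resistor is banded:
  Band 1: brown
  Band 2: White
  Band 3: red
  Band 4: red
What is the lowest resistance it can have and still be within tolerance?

Brown → 1 (first significant figure)
White → 9 (second significant figure)
Red → ×10^2 multiplier
Red → ±2% tolerance
19 × 100 = 1900 Ω
Lowest = 1900 × (1 − 2/100) = 1862 Ω.

1862 Ω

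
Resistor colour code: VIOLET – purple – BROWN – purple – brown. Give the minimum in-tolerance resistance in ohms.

7632900000 Ω

Violet → 7 (first significant figure)
Violet → 7 (second significant figure)
Brown → 1 (third significant figure)
Violet → ×10^7 multiplier
Brown → ±1% tolerance
771 × 10000000 = 7710000000 Ω
Minimum = 7710000000 × (1 − 1/100) = 7632900000 Ω.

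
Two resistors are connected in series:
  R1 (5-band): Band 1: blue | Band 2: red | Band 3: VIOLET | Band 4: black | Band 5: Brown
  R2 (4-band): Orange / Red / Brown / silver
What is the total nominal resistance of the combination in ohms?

R1: blue, red, violet → 627; black ×1 → 627 Ω.
R2: orange, red → 32; brown ×10 → 320 Ω.
Series: 627 + 320 = 947 Ω.

947 Ω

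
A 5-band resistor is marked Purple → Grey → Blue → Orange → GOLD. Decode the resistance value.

Violet → 7 (first significant figure)
Grey → 8 (second significant figure)
Blue → 6 (third significant figure)
Orange → ×10^3 multiplier
786 × 1000 = 786000 Ω

786000 Ω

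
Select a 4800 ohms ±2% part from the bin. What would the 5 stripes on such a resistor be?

4800 Ω = 480 × 10^1.
4 → yellow
8 → grey
0 → black
Multiplier 10^1 → brown.
±2% tolerance → red.

yellow, grey, black, brown, red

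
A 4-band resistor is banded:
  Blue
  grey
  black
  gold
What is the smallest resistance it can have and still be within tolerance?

64.6 Ω

Blue → 6 (first significant figure)
Grey → 8 (second significant figure)
Black → ×1 multiplier
Gold → ±5% tolerance
68 × 1 = 68 Ω
Smallest = 68 × (1 − 5/100) = 64.6 Ω.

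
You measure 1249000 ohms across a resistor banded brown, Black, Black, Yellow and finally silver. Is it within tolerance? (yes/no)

no

Brown → 1 (first significant figure)
Black → 0 (second significant figure)
Black → 0 (third significant figure)
Yellow → ×10^4 multiplier
Silver → ±10% tolerance
100 × 10000 = 1000000 Ω
Allowed range: 900000 Ω to 1100000 Ω.
1249000 ohms lies outside that range.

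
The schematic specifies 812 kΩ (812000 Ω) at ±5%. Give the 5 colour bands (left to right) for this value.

812000 Ω = 812 × 10^3.
8 → grey
1 → brown
2 → red
Multiplier 10^3 → orange.
±5% tolerance → gold.

grey, brown, red, orange, gold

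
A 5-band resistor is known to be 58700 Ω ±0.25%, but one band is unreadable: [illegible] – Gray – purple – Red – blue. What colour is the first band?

58700 Ω = 587 × 10^2.
The first band gives digit 5 of the significand, and 5 is green.

green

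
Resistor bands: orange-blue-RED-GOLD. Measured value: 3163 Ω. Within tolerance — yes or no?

Orange → 3 (first significant figure)
Blue → 6 (second significant figure)
Red → ×10^2 multiplier
Gold → ±5% tolerance
36 × 100 = 3600 Ω
Allowed range: 3420 Ω to 3780 Ω.
3163 Ω lies outside that range.

no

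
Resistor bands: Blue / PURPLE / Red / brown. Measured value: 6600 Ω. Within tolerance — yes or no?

no

Blue → 6 (first significant figure)
Violet → 7 (second significant figure)
Red → ×10^2 multiplier
Brown → ±1% tolerance
67 × 100 = 6700 Ω
Allowed range: 6633 Ω to 6767 Ω.
6600 Ω lies outside that range.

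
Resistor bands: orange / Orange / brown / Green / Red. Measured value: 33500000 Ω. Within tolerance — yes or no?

yes

Orange → 3 (first significant figure)
Orange → 3 (second significant figure)
Brown → 1 (third significant figure)
Green → ×10^5 multiplier
Red → ±2% tolerance
331 × 100000 = 33100000 Ω
Allowed range: 32438000 Ω to 33762000 Ω.
33500000 Ω lies inside that range.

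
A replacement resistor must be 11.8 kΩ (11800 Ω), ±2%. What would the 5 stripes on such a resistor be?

brown, brown, grey, red, red

11800 Ω = 118 × 10^2.
1 → brown
1 → brown
8 → grey
Multiplier 10^2 → red.
±2% tolerance → red.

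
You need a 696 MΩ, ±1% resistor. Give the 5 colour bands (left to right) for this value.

blue, white, blue, blue, brown

696000000 Ω = 696 × 10^6.
6 → blue
9 → white
6 → blue
Multiplier 10^6 → blue.
±1% tolerance → brown.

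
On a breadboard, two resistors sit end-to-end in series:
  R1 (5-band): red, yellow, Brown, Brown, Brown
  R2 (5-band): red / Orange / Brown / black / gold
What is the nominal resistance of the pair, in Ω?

R1: red, yellow, brown → 241; brown ×10 → 2410 Ω.
R2: red, orange, brown → 231; black ×1 → 231 Ω.
Series: 2410 + 231 = 2641 Ω.

2641 Ω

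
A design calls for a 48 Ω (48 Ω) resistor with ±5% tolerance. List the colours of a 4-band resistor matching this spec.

48 Ω = 48 × 10^0.
4 → yellow
8 → grey
Multiplier 10^0 → black.
±5% tolerance → gold.

yellow, grey, black, gold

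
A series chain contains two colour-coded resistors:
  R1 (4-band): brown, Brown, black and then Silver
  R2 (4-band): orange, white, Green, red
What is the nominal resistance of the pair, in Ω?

3900011 Ω

R1: brown, brown → 11; black ×1 → 11 Ω.
R2: orange, white → 39; green ×10^5 → 3900000 Ω.
Series: 11 + 3900000 = 3900011 Ω.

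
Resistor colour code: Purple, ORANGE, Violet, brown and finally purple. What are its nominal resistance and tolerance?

7370 Ω ±0.1%

Violet → 7 (first significant figure)
Orange → 3 (second significant figure)
Violet → 7 (third significant figure)
Brown → ×10 multiplier
Violet → ±0.1% tolerance
737 × 10 = 7370 Ω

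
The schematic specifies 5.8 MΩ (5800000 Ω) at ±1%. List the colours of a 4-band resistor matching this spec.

green, grey, green, brown

5800000 Ω = 58 × 10^5.
5 → green
8 → grey
Multiplier 10^5 → green.
±1% tolerance → brown.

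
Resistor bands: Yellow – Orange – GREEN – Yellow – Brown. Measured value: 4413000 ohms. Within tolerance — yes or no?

no

Yellow → 4 (first significant figure)
Orange → 3 (second significant figure)
Green → 5 (third significant figure)
Yellow → ×10^4 multiplier
Brown → ±1% tolerance
435 × 10000 = 4350000 Ω
Allowed range: 4306500 Ω to 4393500 Ω.
4413000 ohms lies outside that range.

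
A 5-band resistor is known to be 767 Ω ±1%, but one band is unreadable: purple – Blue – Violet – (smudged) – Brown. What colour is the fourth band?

767 Ω = 767 × 10^0.
The fourth band is the multiplier, 10^0, which is black.

black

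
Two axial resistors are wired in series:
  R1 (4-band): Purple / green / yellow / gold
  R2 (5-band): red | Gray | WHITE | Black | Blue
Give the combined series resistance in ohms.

750289 Ω

R1: violet, green → 75; yellow ×10^4 → 750000 Ω.
R2: red, grey, white → 289; black ×1 → 289 Ω.
Series: 750000 + 289 = 750289 Ω.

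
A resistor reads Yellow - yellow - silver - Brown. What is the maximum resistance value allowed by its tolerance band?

Yellow → 4 (first significant figure)
Yellow → 4 (second significant figure)
Silver → ×0.01 multiplier
Brown → ±1% tolerance
44 × 0.01 = 0.44 Ω
Maximum = 0.44 × (1 + 1/100) = 0.4444 Ω.

0.4444 Ω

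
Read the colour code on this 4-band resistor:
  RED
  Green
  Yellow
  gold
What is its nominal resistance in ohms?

Red → 2 (first significant figure)
Green → 5 (second significant figure)
Yellow → ×10^4 multiplier
25 × 10000 = 250000 Ω

250000 Ω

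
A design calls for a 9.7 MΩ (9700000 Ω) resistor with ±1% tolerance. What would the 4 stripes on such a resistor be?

9700000 Ω = 97 × 10^5.
9 → white
7 → violet
Multiplier 10^5 → green.
±1% tolerance → brown.

white, violet, green, brown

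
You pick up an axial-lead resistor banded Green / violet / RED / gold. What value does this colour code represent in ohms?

5700 Ω

Green → 5 (first significant figure)
Violet → 7 (second significant figure)
Red → ×10^2 multiplier
57 × 100 = 5700 Ω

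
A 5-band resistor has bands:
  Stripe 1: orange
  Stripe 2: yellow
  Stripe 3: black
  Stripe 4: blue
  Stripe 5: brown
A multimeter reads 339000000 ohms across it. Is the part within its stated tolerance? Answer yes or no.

Orange → 3 (first significant figure)
Yellow → 4 (second significant figure)
Black → 0 (third significant figure)
Blue → ×10^6 multiplier
Brown → ±1% tolerance
340 × 1000000 = 340000000 Ω
Allowed range: 336600000 Ω to 343400000 Ω.
339000000 ohms lies inside that range.

yes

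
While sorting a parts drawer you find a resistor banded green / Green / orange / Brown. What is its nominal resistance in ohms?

55000 Ω

Green → 5 (first significant figure)
Green → 5 (second significant figure)
Orange → ×10^3 multiplier
55 × 1000 = 55000 Ω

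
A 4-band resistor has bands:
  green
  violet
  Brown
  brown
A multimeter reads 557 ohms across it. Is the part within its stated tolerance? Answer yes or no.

Green → 5 (first significant figure)
Violet → 7 (second significant figure)
Brown → ×10 multiplier
Brown → ±1% tolerance
57 × 10 = 570 Ω
Allowed range: 564.3 Ω to 575.7 Ω.
557 ohms lies outside that range.

no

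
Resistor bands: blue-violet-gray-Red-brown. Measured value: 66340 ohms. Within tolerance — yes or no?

Blue → 6 (first significant figure)
Violet → 7 (second significant figure)
Grey → 8 (third significant figure)
Red → ×10^2 multiplier
Brown → ±1% tolerance
678 × 100 = 67800 Ω
Allowed range: 67122 Ω to 68478 Ω.
66340 ohms lies outside that range.

no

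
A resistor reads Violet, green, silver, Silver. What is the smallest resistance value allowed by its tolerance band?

0.675 Ω

Violet → 7 (first significant figure)
Green → 5 (second significant figure)
Silver → ×0.01 multiplier
Silver → ±10% tolerance
75 × 0.01 = 0.75 Ω
Smallest = 0.75 × (1 − 10/100) = 0.675 Ω.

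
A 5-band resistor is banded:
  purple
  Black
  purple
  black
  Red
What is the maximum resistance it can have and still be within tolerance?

Violet → 7 (first significant figure)
Black → 0 (second significant figure)
Violet → 7 (third significant figure)
Black → ×1 multiplier
Red → ±2% tolerance
707 × 1 = 707 Ω
Maximum = 707 × (1 + 2/100) = 721.14 Ω.

721.14 Ω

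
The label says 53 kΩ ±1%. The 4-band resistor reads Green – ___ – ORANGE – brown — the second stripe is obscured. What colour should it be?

orange

53000 Ω = 53 × 10^3.
The second band gives digit 3 of the significand, and 3 is orange.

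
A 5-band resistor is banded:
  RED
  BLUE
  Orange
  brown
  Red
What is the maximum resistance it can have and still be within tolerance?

Red → 2 (first significant figure)
Blue → 6 (second significant figure)
Orange → 3 (third significant figure)
Brown → ×10 multiplier
Red → ±2% tolerance
263 × 10 = 2630 Ω
Maximum = 2630 × (1 + 2/100) = 2682.6 Ω.

2682.6 Ω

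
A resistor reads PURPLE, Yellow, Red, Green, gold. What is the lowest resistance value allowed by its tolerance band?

70490000 Ω

Violet → 7 (first significant figure)
Yellow → 4 (second significant figure)
Red → 2 (third significant figure)
Green → ×10^5 multiplier
Gold → ±5% tolerance
742 × 100000 = 74200000 Ω
Lowest = 74200000 × (1 − 5/100) = 70490000 Ω.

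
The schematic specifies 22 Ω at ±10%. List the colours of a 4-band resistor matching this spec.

22 Ω = 22 × 10^0.
2 → red
2 → red
Multiplier 10^0 → black.
±10% tolerance → silver.

red, red, black, silver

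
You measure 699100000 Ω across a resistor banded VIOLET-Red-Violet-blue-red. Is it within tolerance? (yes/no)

no

Violet → 7 (first significant figure)
Red → 2 (second significant figure)
Violet → 7 (third significant figure)
Blue → ×10^6 multiplier
Red → ±2% tolerance
727 × 1000000 = 727000000 Ω
Allowed range: 712460000 Ω to 741540000 Ω.
699100000 Ω lies outside that range.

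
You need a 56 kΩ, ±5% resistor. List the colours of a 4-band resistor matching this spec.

56000 Ω = 56 × 10^3.
5 → green
6 → blue
Multiplier 10^3 → orange.
±5% tolerance → gold.

green, blue, orange, gold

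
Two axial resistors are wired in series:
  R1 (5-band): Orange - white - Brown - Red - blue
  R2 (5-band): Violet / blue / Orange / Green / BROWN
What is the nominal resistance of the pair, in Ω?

76339100 Ω

R1: orange, white, brown → 391; red ×10^2 → 39100 Ω.
R2: violet, blue, orange → 763; green ×10^5 → 76300000 Ω.
Series: 39100 + 76300000 = 76339100 Ω.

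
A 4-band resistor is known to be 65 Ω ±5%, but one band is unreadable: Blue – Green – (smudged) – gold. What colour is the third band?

65 Ω = 65 × 10^0.
The third band is the multiplier, 10^0, which is black.

black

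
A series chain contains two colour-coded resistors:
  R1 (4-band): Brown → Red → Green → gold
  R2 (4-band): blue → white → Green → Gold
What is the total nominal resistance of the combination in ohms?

R1: brown, red → 12; green ×10^5 → 1200000 Ω.
R2: blue, white → 69; green ×10^5 → 6900000 Ω.
Series: 1200000 + 6900000 = 8100000 Ω.

8100000 Ω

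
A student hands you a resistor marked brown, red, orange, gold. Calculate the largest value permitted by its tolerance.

12600 Ω

Brown → 1 (first significant figure)
Red → 2 (second significant figure)
Orange → ×10^3 multiplier
Gold → ±5% tolerance
12 × 1000 = 12000 Ω
Largest = 12000 × (1 + 5/100) = 12600 Ω.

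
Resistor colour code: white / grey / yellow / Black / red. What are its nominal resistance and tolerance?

White → 9 (first significant figure)
Grey → 8 (second significant figure)
Yellow → 4 (third significant figure)
Black → ×1 multiplier
Red → ±2% tolerance
984 × 1 = 984 Ω

984 Ω ±2%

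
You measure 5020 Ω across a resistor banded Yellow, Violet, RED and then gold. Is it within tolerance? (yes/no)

no

Yellow → 4 (first significant figure)
Violet → 7 (second significant figure)
Red → ×10^2 multiplier
Gold → ±5% tolerance
47 × 100 = 4700 Ω
Allowed range: 4465 Ω to 4935 Ω.
5020 Ω lies outside that range.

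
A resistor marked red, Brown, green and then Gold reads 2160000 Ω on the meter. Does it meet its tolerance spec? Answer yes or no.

Red → 2 (first significant figure)
Brown → 1 (second significant figure)
Green → ×10^5 multiplier
Gold → ±5% tolerance
21 × 100000 = 2100000 Ω
Allowed range: 1995000 Ω to 2205000 Ω.
2160000 Ω lies inside that range.

yes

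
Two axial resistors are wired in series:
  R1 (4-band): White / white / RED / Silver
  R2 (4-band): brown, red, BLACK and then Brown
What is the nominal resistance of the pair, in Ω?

9912 Ω

R1: white, white → 99; red ×10^2 → 9900 Ω.
R2: brown, red → 12; black ×1 → 12 Ω.
Series: 9900 + 12 = 9912 Ω.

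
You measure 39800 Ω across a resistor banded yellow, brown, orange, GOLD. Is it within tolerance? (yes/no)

Yellow → 4 (first significant figure)
Brown → 1 (second significant figure)
Orange → ×10^3 multiplier
Gold → ±5% tolerance
41 × 1000 = 41000 Ω
Allowed range: 38950 Ω to 43050 Ω.
39800 Ω lies inside that range.

yes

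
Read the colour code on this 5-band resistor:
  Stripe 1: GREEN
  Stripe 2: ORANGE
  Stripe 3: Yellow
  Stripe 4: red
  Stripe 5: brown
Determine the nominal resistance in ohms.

53400 Ω

Green → 5 (first significant figure)
Orange → 3 (second significant figure)
Yellow → 4 (third significant figure)
Red → ×10^2 multiplier
534 × 100 = 53400 Ω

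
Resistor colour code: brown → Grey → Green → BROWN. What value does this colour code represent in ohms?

Brown → 1 (first significant figure)
Grey → 8 (second significant figure)
Green → ×10^5 multiplier
18 × 100000 = 1800000 Ω

1800000 Ω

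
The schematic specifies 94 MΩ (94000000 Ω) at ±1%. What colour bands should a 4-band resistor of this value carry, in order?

white, yellow, blue, brown

94000000 Ω = 94 × 10^6.
9 → white
4 → yellow
Multiplier 10^6 → blue.
±1% tolerance → brown.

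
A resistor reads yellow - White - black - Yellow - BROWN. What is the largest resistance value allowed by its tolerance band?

Yellow → 4 (first significant figure)
White → 9 (second significant figure)
Black → 0 (third significant figure)
Yellow → ×10^4 multiplier
Brown → ±1% tolerance
490 × 10000 = 4900000 Ω
Largest = 4900000 × (1 + 1/100) = 4949000 Ω.

4949000 Ω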